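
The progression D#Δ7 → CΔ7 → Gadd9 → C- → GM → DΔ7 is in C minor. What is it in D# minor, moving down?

C minor down to D# minor is a diminished seventh; each chord root moves by that interval while the quality stays the same.
D#Δ7: root D# down a diminished seventh → E##, giving E##Δ7.
CΔ7: root C down a diminished seventh → D#, giving D#Δ7.
Gadd9: root G down a diminished seventh → A#, giving A#add9.
C-: root C down a diminished seventh → D#, giving D#-.
GM: root G down a diminished seventh → A#, giving A#M.
DΔ7: root D down a diminished seventh → E#, giving E#Δ7.

E##Δ7 D#Δ7 A#add9 D#- A#M E#Δ7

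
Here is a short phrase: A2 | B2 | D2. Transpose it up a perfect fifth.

A2 -> E3
B2 -> F#3
D2 -> A2

E3 F#3 A2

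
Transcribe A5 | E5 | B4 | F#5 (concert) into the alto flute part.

D6 A5 E5 B5

The alto flute sounds a perfect fourth below written, so the written part must be a perfect fourth above concert — transpose each note up.
A5 gives D6
E5 gives A5
B4 gives E5
F#5 gives B5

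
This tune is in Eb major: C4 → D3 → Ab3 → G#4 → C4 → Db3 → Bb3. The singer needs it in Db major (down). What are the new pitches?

Bb3 C3 Gb3 F#4 Bb3 Cb3 Ab3

From Eb down to Db is a major second; apply that to each pitch.
C4 becomes Bb3
D3 becomes C3
Ab3 becomes Gb3
G#4 becomes F#4
C4 becomes Bb3
Db3 becomes Cb3
Bb3 becomes Ab3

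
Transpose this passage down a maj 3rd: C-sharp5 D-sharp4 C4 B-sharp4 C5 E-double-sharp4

A4 B3 Ab3 G#4 Ab4 C##4

C#5 down a major third is A4.
A major third down from D#4 gives B3.
C4 down a major third is Ab3.
B#4: a third down reaches G, and 4 semitones makes it G#4.
C5 down a major third is Ab4.
E##4: a third down reaches C, and 4 semitones makes it C##4.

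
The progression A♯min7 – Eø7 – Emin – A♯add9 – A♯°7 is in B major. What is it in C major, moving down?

B major down to C major is a major seventh; each chord root moves by that interval while the quality stays the same.
A♯min7: root A♯ down a major seventh → B, giving Bmin7.
Eø7: root E down a major seventh → F, giving Fø7.
Emin: root E down a major seventh → F, giving Fmin.
A♯add9: root A♯ down a major seventh → B, giving Badd9.
A♯°7: root A♯ down a major seventh → B, giving B°7.

Bmin7 Fø7 Fmin Badd9 B°7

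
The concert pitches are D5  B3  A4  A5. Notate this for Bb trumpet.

E5 C#4 B4 B5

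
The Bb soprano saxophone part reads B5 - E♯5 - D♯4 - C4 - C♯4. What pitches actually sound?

A5 D#5 C#4 Bb3 B3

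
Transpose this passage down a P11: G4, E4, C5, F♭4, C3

G4 becomes D3
E4 becomes B2
C5 becomes G3
Fb4 becomes Cb3
C3 becomes G1

D3 B2 G3 Cb3 G1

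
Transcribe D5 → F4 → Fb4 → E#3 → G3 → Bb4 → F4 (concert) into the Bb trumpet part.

E5 G4 Gb4 F##3 A3 C5 G4

The Bb trumpet sounds a major second below written, so the written part must be a major second above concert — transpose each note up.
D5 to E5
F4 to G4
Fb4 to Gb4
E#3 to F##3
G3 to A3
Bb4 to C5
F4 to G4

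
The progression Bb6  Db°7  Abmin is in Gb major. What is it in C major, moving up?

E6 G°7 Dmin

Gb major up to C major is an augmented fourth; each chord root moves by that interval while the quality stays the same.
Bb6: root Bb up an augmented fourth → E, giving E6.
Db°7: root Db up an augmented fourth → G, giving G°7.
Abmin: root Ab up an augmented fourth → D, giving Dmin.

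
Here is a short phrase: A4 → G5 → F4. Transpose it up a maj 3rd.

C#5 B5 A4

A4 to C#5
G5 to B5
F4 to A4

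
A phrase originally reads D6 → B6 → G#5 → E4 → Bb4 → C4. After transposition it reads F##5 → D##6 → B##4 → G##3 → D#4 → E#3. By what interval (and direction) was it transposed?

down a diminished sixth

From D6 to F##5 is 6 letter names — a sixth of some quality.
F##5 to D6 is 7 semitones, which makes it a diminished sixth; the second version is lower, so the direction is down.
Checking another pair — C4 → E#3 — gives the same interval.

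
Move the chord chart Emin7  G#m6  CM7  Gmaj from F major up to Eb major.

Dmin7 F#m6 BbM7 Fmaj

F major up to Eb major is a minor seventh; each chord root moves by that interval while the quality stays the same.
Emin7: root E up a minor seventh → D, giving Dmin7.
G#m6: root G# up a minor seventh → F#, giving F#m6.
CM7: root C up a minor seventh → Bb, giving BbM7.
Gmaj: root G up a minor seventh → F, giving Fmaj.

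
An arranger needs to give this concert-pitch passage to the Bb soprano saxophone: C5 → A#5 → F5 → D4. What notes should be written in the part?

D5 B#5 G5 E4

Written C4 sounds as Bb3 on the Bb soprano saxophone, so concert pitches are written a major second up.
C5 -> D5
A#5 -> B#5
F5 -> G5
D4 -> E4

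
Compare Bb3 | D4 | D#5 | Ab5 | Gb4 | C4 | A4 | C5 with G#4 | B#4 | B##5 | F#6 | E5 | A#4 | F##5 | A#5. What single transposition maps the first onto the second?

Take the first pair: Bb3 → G#4. B to G spans 6 letter names, so the interval is some kind of sixth.
Bb3 to G#4 is 10 semitones, which makes it an augmented sixth; the second version is higher, so the direction is up.
Checking another pair — C5 → A#5 — gives the same interval.

up an augmented sixth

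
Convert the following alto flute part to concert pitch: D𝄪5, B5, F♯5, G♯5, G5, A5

The alto flute sounds a perfect fourth below written, so transpose each written note down a perfect fourth.
D##5 gives A##4
B5 gives F#5
F#5 gives C#5
G#5 gives D#5
G5 gives D5
A5 gives E5

A##4 F#5 C#5 D#5 D5 E5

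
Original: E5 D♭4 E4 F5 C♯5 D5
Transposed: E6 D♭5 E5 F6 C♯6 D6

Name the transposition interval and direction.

up a perfect octave

From E5 to E6 is 8 letter names — an octave of some quality.
E5 to E6 is 12 semitones, which makes it a perfect octave; the second version is higher, so the direction is up.
Checking another pair — D5 → D6 — gives the same interval.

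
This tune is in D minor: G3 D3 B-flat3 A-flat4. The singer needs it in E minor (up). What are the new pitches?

From D up to E is a major second; apply that to each pitch.
G3 -> A3
D3 -> E3
Bb3 -> C4
Ab4 -> Bb4

A3 E3 C4 Bb4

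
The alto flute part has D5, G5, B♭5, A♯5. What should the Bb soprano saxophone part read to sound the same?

First find concert pitch: the alto flute sounds a perfect fourth below written, so D5 G5 B♭5 A♯5 sounds A4 D5 F5 E#5.
Then write for Bb soprano saxophone: it sounds a major second below written, so the part must be a major second above concert.
A4 → B4
D5 → E5
F5 → G5
E#5 → F##5

B4 E5 G5 F##5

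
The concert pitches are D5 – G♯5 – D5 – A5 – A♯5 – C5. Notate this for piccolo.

Written C4 sounds as C5 on the piccolo, so concert pitches are written a perfect octave down.
D5 becomes D4
G#5 becomes G#4
D5 becomes D4
A5 becomes A4
A#5 becomes A#4
C5 becomes C4

D4 G#4 D4 A4 A#4 C4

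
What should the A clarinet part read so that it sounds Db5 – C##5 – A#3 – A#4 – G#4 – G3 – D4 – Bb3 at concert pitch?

The A clarinet sounds a minor third below written, so the written part must be a minor third above concert — transpose each note up.
Db5 to Fb5
C##5 to E#5
A#3 to C#4
A#4 to C#5
G#4 to B4
G3 to Bb3
D4 to F4
Bb3 to Db4

Fb5 E#5 C#4 C#5 B4 Bb3 F4 Db4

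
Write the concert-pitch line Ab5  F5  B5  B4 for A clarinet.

Cb6 Ab5 D6 D5

Written C4 sounds as A3 on the A clarinet, so concert pitches are written a minor third up.
Ab5 → Cb6
F5 → Ab5
B5 → D6
B4 → D5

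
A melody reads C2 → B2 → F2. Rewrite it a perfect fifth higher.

G2 F#3 C3

C2: a fifth up reaches G, and 7 semitones makes it G2.
B2: a fifth up reaches F, and 7 semitones makes it F#3.
F2: a fifth up reaches C, and 7 semitones makes it C3.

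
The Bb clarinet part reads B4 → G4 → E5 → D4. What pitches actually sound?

A4 F4 D5 C4

Written C4 on the Bb clarinet sounds as Bb3, a major second lower; apply that shift to every note.
B4 gives A4
G4 gives F4
E5 gives D5
D4 gives C4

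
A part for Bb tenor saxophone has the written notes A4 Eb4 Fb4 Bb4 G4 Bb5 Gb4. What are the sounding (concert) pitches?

G3 Db3 Ebb3 Ab3 F3 Ab4 Fb3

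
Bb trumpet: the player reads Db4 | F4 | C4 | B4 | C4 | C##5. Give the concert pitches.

Written C4 on the Bb trumpet sounds as Bb3, a major second lower; apply that shift to every note.
Db4 to Cb4
F4 to Eb4
C4 to Bb3
B4 to A4
C4 to Bb3
C##5 to B#4

Cb4 Eb4 Bb3 A4 Bb3 B#4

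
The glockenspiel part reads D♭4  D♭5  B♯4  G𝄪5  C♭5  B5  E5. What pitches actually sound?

Db6 Db7 B#6 G##7 Cb7 B7 E7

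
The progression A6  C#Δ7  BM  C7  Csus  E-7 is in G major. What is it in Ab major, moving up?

Bb6 DΔ7 CM Db7 Dbsus F-7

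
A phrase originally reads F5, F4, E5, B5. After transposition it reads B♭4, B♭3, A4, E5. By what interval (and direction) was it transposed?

down a perfect fifth

From F5 to Bb4 is 5 letter names — a fifth of some quality.
Bb4 to F5 is 7 semitones, which makes it a perfect fifth; the second version is lower, so the direction is down.
Checking another pair — B5 → E5 — gives the same interval.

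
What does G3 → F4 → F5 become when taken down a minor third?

E3 D4 D5

G3 to E3
F4 to D4
F5 to D5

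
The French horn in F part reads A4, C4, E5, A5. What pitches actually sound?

D4 F3 A4 D5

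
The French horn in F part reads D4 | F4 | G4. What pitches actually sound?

G3 Bb3 C4

The French horn in F sounds a perfect fifth below written, so transpose each written note down a perfect fifth.
D4 to G3
F4 to Bb3
G4 to C4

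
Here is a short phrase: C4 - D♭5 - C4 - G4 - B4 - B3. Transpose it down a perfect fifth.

F3 Gb4 F3 C4 E4 E3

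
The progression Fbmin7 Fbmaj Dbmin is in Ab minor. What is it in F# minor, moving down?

Ab minor down to F# minor is a diminished third; each chord root moves by that interval while the quality stays the same.
Fbmin7: root Fb down a diminished third → D, giving Dmin7.
Fbmaj: root Fb down a diminished third → D, giving Dmaj.
Dbmin: root Db down a diminished third → B, giving Bmin.

Dmin7 Dmaj Bmin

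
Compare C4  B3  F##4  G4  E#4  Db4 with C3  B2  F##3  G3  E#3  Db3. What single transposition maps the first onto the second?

Take the first pair: C4 → C3. C to C spans 8 letter names, so the interval is some kind of octave.
C3 to C4 is 12 semitones, which makes it a perfect octave; the second version is lower, so the direction is down.
Checking another pair — Db4 → Db3 — gives the same interval.

down a perfect octave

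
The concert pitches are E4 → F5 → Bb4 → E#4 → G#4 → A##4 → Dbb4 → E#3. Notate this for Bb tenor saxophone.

The Bb tenor saxophone sounds a major ninth below written, so the written part must be a major ninth above concert — transpose each note up.
E4 -> F#5
F5 -> G6
Bb4 -> C6
E#4 -> F##5
G#4 -> A#5
A##4 -> B##5
Dbb4 -> Ebb5
E#3 -> F##4

F#5 G6 C6 F##5 A#5 B##5 Ebb5 F##4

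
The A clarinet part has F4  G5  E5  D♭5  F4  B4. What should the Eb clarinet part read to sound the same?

B3 C#5 A#4 G4 B3 E#4

First find concert pitch: the A clarinet sounds a minor third below written, so F4 G5 E5 D♭5 F4 B4 sounds D4 E5 C#5 Bb4 D4 G#4.
Then write for Eb clarinet: it sounds a minor third above written, so the part must be a minor third below concert.
D4 → B3
E5 → C#5
C#5 → A#4
Bb4 → G4
D4 → B3
G#4 → E#4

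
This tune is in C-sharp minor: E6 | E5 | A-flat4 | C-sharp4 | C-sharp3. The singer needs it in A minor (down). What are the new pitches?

From C-sharp down to A is a major third; apply that to each pitch.
E6 becomes C6
E5 becomes C5
Ab4 becomes Fb4
C#4 becomes A3
C#3 becomes A2

C6 C5 Fb4 A3 A2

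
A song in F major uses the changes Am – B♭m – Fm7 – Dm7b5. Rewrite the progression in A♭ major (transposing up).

F major up to A♭ major is a minor third; each chord root moves by that interval while the quality stays the same.
Am: root A up a minor third → C, giving Cm.
B♭m: root B♭ up a minor third → Db, giving Dbm.
Fm7: root F up a minor third → Ab, giving Abm7.
Dm7b5: root D up a minor third → F, giving Fm7b5.

Cm Dbm Abm7 Fm7b5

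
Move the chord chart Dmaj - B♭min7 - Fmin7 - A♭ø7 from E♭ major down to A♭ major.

E♭ major down to A♭ major is a perfect fifth; each chord root moves by that interval while the quality stays the same.
Dmaj: root D down a perfect fifth → G, giving Gmaj.
B♭min7: root B♭ down a perfect fifth → Eb, giving Ebmin7.
Fmin7: root F down a perfect fifth → Bb, giving Bbmin7.
A♭ø7: root A♭ down a perfect fifth → Db, giving Dbø7.

Gmaj Ebmin7 Bbmin7 Dbø7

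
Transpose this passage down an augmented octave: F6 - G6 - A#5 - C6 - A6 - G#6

Fb5 Gb5 A4 Cb5 Ab5 G5

An augmented octave down from F6 gives Fb5.
G6 down an augmented octave is Gb5.
An augmented octave down from A#5 gives A4.
C6 down an augmented octave is Cb5.
A6 down an augmented octave is Ab5.
G#6: an octave down reaches G, and 13 semitones makes it G5.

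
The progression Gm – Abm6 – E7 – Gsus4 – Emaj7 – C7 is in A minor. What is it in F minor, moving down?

Ebm Fbm6 C7 Ebsus4 Cmaj7 Ab7

A minor down to F minor is a major third; each chord root moves by that interval while the quality stays the same.
Gm: root G down a major third → Eb, giving Ebm.
Abm6: root Ab down a major third → Fb, giving Fbm6.
E7: root E down a major third → C, giving C7.
Gsus4: root G down a major third → Eb, giving Ebsus4.
Emaj7: root E down a major third → C, giving Cmaj7.
C7: root C down a major third → Ab, giving Ab7.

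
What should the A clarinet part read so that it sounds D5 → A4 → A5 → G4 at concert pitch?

F5 C5 C6 Bb4

Written C4 sounds as A3 on the A clarinet, so concert pitches are written a minor third up.
D5 becomes F5
A4 becomes C5
A5 becomes C6
G4 becomes Bb4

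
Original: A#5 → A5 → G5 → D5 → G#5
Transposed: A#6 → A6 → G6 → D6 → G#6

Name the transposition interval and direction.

Take the first pair: A#5 → A#6. A to A spans 8 letter names, so the interval is some kind of octave.
A#5 to A#6 is 12 semitones, which makes it a perfect octave; the second version is higher, so the direction is up.
Checking another pair — G#5 → G#6 — gives the same interval.

up a perfect octave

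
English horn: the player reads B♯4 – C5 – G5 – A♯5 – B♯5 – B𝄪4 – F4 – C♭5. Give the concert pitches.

E#4 F4 C5 D#5 E#5 E##4 Bb3 Fb4

The English horn sounds a perfect fifth below written, so transpose each written note down a perfect fifth.
B#4 becomes E#4
C5 becomes F4
G5 becomes C5
A#5 becomes D#5
B#5 becomes E#5
B##4 becomes E##4
F4 becomes Bb3
Cb5 becomes Fb4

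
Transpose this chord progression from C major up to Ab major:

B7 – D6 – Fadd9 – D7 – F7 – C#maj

C major up to Ab major is a minor sixth; each chord root moves by that interval while the quality stays the same.
B7: root B up a minor sixth → G, giving G7.
D6: root D up a minor sixth → Bb, giving Bb6.
Fadd9: root F up a minor sixth → Db, giving Dbadd9.
D7: root D up a minor sixth → Bb, giving Bb7.
F7: root F up a minor sixth → Db, giving Db7.
C#maj: root C# up a minor sixth → A, giving Amaj.

G7 Bb6 Dbadd9 Bb7 Db7 Amaj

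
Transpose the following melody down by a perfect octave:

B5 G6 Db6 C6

B5 -> B4
G6 -> G5
Db6 -> Db5
C6 -> C5

B4 G5 Db5 C5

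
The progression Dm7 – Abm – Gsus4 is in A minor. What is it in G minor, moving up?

Cm7 Gbm Fsus4

A minor up to G minor is a minor seventh; each chord root moves by that interval while the quality stays the same.
Dm7: root D up a minor seventh → C, giving Cm7.
Abm: root Ab up a minor seventh → Gb, giving Gbm.
Gsus4: root G up a minor seventh → F, giving Fsus4.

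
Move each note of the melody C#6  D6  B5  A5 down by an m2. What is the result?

B#5 C#6 A#5 G#5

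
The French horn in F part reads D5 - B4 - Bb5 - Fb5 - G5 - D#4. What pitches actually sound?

The French horn in F sounds a perfect fifth below written, so transpose each written note down a perfect fifth.
D5 -> G4
B4 -> E4
Bb5 -> Eb5
Fb5 -> Bbb4
G5 -> C5
D#4 -> G#3

G4 E4 Eb5 Bbb4 C5 G#3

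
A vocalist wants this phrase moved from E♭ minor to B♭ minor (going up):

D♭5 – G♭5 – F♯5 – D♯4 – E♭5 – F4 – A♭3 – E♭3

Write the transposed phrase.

Ab5 Db6 C#6 A#4 Bb5 C5 Eb4 Bb3

E♭ minor to B♭ minor up is a perfect fifth, so every note moves up by that interval.
Db5 becomes Ab5
Gb5 becomes Db6
F#5 becomes C#6
D#4 becomes A#4
Eb5 becomes Bb5
F4 becomes C5
Ab3 becomes Eb4
Eb3 becomes Bb3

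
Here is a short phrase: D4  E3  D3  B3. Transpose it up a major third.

F#4 G#3 F#3 D#4

D4: a third up reaches F, and 4 semitones makes it F#4.
E3: a third up reaches G, and 4 semitones makes it G#3.
D3: a third up reaches F, and 4 semitones makes it F#3.
B3: a third up reaches D, and 4 semitones makes it D#4.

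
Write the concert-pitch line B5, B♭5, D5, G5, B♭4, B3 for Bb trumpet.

C#6 C6 E5 A5 C5 C#4

Written C4 sounds as Bb3 on the Bb trumpet, so concert pitches are written a major second up.
B5 → C#6
Bb5 → C6
D5 → E5
G5 → A5
Bb4 → C5
B3 → C#4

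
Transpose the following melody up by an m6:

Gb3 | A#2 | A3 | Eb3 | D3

Ebb4 F#3 F4 Cb4 Bb3

Gb3 to Ebb4
A#2 to F#3
A3 to F4
Eb3 to Cb4
D3 to Bb3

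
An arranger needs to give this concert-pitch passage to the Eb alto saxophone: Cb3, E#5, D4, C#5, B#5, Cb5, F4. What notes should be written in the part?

Written C4 sounds as Eb3 on the Eb alto saxophone, so concert pitches are written a major sixth up.
Cb3 becomes Ab3
E#5 becomes C##6
D4 becomes B4
C#5 becomes A#5
B#5 becomes G##6
Cb5 becomes Ab5
F4 becomes D5

Ab3 C##6 B4 A#5 G##6 Ab5 D5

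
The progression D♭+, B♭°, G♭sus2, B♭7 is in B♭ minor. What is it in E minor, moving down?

B♭ minor down to E minor is a diminished fifth; each chord root moves by that interval while the quality stays the same.
D♭+: root D♭ down a diminished fifth → G, giving G+.
B♭°: root B♭ down a diminished fifth → E, giving E°.
G♭sus2: root G♭ down a diminished fifth → C, giving Csus2.
B♭7: root B♭ down a diminished fifth → E, giving E7.

G+ E° Csus2 E7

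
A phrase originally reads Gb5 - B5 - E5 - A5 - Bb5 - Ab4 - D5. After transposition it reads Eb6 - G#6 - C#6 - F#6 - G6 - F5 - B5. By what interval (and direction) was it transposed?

up a major sixth

Take the first pair: Gb5 → Eb6. G to E spans 6 letter names, so the interval is some kind of sixth.
Gb5 to Eb6 is 9 semitones, which makes it a major sixth; the second version is higher, so the direction is up.
Checking another pair — D5 → B5 — gives the same interval.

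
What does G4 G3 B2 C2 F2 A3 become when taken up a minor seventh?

F5 F4 A3 Bb2 Eb3 G4

A minor seventh up from G4 gives F5.
G3 up a minor seventh is F4.
B2 up a minor seventh is A3.
C2 up a minor seventh is Bb2.
F2: a seventh up reaches E, and 10 semitones makes it Eb3.
A minor seventh up from A3 gives G4.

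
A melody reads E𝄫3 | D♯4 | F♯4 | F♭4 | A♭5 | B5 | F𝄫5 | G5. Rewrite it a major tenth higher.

Gb4 F##5 A#5 Ab5 C7 D#7 Abb6 B6

Ebb3 up a major tenth is Gb4.
A major tenth up from D#4 gives F##5.
F#4: a tenth up reaches A, and 16 semitones makes it A#5.
Fb4: a tenth up reaches A, and 16 semitones makes it Ab5.
Ab5: a tenth up reaches C, and 16 semitones makes it C7.
B5 up a major tenth is D#7.
Fbb5: a tenth up reaches A, and 16 semitones makes it Abb6.
G5: a tenth up reaches B, and 16 semitones makes it B6.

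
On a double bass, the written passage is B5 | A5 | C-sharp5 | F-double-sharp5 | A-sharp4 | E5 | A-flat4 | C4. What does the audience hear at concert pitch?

B4 A4 C#4 F##4 A#3 E4 Ab3 C3

Written C4 on the double bass sounds as C3, a perfect octave lower; apply that shift to every note.
B5 becomes B4
A5 becomes A4
C#5 becomes C#4
F##5 becomes F##4
A#4 becomes A#3
E5 becomes E4
Ab4 becomes Ab3
C4 becomes C3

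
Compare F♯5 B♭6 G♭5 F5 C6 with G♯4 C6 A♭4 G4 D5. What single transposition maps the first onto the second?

Take the first pair: F#5 → G#4. F to G spans 7 letter names, so the interval is some kind of seventh.
G#4 to F#5 is 10 semitones, which makes it a minor seventh; the second version is lower, so the direction is down.
Checking another pair — C6 → D5 — gives the same interval.

down a minor seventh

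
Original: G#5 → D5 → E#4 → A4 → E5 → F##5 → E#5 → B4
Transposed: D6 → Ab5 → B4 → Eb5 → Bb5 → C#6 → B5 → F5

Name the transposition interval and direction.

up a diminished fifth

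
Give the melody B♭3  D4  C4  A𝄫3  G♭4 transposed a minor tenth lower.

G2 B2 A2 Fb2 Eb3

Bb3: a tenth down reaches G, and 15 semitones makes it G2.
D4: a tenth down reaches B, and 15 semitones makes it B2.
A minor tenth down from C4 gives A2.
A minor tenth down from Abb3 gives Fb2.
Gb4: a tenth down reaches E, and 15 semitones makes it Eb3.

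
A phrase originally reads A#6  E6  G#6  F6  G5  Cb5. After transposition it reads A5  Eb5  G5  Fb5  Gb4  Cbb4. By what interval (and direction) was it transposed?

Take the first pair: A#6 → A5. A to A spans 8 letter names, so the interval is some kind of octave.
A5 to A#6 is 13 semitones, which makes it an augmented octave; the second version is lower, so the direction is down.
Checking another pair — Cb5 → Cbb4 — gives the same interval.

down an augmented octave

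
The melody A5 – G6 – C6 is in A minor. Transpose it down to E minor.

E5 D6 G5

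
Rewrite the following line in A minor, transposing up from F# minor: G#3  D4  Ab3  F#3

From F# up to A is a minor third; apply that to each pitch.
G#3 → B3
D4 → F4
Ab3 → Cb4
F#3 → A3

B3 F4 Cb4 A3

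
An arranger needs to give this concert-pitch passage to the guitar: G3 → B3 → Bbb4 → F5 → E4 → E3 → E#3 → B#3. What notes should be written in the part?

G4 B4 Bbb5 F6 E5 E4 E#4 B#4

Written C4 sounds as C3 on the guitar, so concert pitches are written a perfect octave up.
G3 -> G4
B3 -> B4
Bbb4 -> Bbb5
F5 -> F6
E4 -> E5
E3 -> E4
E#3 -> E#4
B#3 -> B#4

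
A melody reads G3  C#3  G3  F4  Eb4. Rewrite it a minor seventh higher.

F4 B3 F4 Eb5 Db5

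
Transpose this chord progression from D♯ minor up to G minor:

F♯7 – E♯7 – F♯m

Bb7 A7 Bbm

D♯ minor up to G minor is a diminished fourth; each chord root moves by that interval while the quality stays the same.
F♯7: root F♯ up a diminished fourth → Bb, giving Bb7.
E♯7: root E♯ up a diminished fourth → A, giving A7.
F♯m: root F♯ up a diminished fourth → Bb, giving Bbm.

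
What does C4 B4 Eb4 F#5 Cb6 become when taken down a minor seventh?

C4: a seventh down reaches D, and 10 semitones makes it D3.
B4 down a minor seventh is C#4.
A minor seventh down from Eb4 gives F3.
F#5 down a minor seventh is G#4.
A minor seventh down from Cb6 gives Db5.

D3 C#4 F3 G#4 Db5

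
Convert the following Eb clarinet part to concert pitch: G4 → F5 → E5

Bb4 Ab5 G5

The Eb clarinet sounds a minor third above written, so transpose each written note up a minor third.
G4 -> Bb4
F5 -> Ab5
E5 -> G5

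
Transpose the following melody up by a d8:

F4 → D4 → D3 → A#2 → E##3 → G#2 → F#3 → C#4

Fb5 Db5 Db4 A3 E#4 G3 F4 C5

F4 gives Fb5
D4 gives Db5
D3 gives Db4
A#2 gives A3
E##3 gives E#4
G#2 gives G3
F#3 gives F4
C#4 gives C5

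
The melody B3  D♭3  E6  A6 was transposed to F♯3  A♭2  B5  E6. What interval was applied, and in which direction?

From B3 to F#3 is 4 letter names — a fourth of some quality.
F#3 to B3 is 5 semitones, which makes it a perfect fourth; the second version is lower, so the direction is down.
Checking another pair — A6 → E6 — gives the same interval.

down a perfect fourth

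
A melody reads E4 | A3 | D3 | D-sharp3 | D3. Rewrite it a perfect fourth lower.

B3 E3 A2 A#2 A2

E4 down a perfect fourth is B3.
A3 down a perfect fourth is E3.
A perfect fourth down from D3 gives A2.
D#3: a fourth down reaches A, and 5 semitones makes it A#2.
A perfect fourth down from D3 gives A2.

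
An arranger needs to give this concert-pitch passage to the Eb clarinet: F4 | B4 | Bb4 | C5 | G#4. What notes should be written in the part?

The Eb clarinet sounds a minor third above written, so the written part must be a minor third below concert — transpose each note down.
F4 -> D4
B4 -> G#4
Bb4 -> G4
C5 -> A4
G#4 -> E#4

D4 G#4 G4 A4 E#4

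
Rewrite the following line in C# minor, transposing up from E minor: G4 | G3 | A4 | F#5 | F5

E5 E4 F#5 D#6 D6

E minor to C# minor up is a major sixth, so every note moves up by that interval.
G4 -> E5
G3 -> E4
A4 -> F#5
F#5 -> D#6
F5 -> D6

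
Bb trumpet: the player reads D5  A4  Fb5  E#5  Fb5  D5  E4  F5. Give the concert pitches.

C5 G4 Ebb5 D#5 Ebb5 C5 D4 Eb5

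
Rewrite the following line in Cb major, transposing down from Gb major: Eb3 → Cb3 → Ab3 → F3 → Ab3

Ab2 Fb2 Db3 Bb2 Db3

From Gb down to Cb is a perfect fifth; apply that to each pitch.
Eb3 becomes Ab2
Cb3 becomes Fb2
Ab3 becomes Db3
F3 becomes Bb2
Ab3 becomes Db3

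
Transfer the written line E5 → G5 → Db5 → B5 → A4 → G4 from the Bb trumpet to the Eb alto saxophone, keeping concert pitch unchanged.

B5 D6 Ab5 F#6 E5 D5

First find concert pitch: the Bb trumpet sounds a major second below written, so E5 G5 Db5 B5 A4 G4 sounds D5 F5 Cb5 A5 G4 F4.
Then write for Eb alto saxophone: it sounds a major sixth below written, so the part must be a major sixth above concert.
D5 → B5
F5 → D6
Cb5 → Ab5
A5 → F#6
G4 → E5
F4 → D5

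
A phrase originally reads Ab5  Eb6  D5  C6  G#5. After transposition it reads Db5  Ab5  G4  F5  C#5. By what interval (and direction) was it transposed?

down a perfect fifth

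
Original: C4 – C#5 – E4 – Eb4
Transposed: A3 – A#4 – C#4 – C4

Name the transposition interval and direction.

down a minor third

Take the first pair: C4 → A3. C to A spans 3 letter names, so the interval is some kind of third.
A3 to C4 is 3 semitones, which makes it a minor third; the second version is lower, so the direction is down.
Checking another pair — Eb4 → C4 — gives the same interval.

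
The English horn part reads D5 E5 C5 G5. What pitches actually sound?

Written C4 on the English horn sounds as F3, a perfect fifth lower; apply that shift to every note.
D5 → G4
E5 → A4
C5 → F4
G5 → C5

G4 A4 F4 C5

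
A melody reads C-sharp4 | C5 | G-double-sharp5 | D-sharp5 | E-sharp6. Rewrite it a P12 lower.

C#4 down a perfect twelfth is F#2.
C5 down a perfect twelfth is F3.
G##5: a twelfth down reaches C, and 19 semitones makes it C##4.
D#5: a twelfth down reaches G, and 19 semitones makes it G#3.
E#6 down a perfect twelfth is A#4.

F#2 F3 C##4 G#3 A#4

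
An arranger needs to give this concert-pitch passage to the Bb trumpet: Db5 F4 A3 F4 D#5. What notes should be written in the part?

Eb5 G4 B3 G4 E#5

The Bb trumpet sounds a major second below written, so the written part must be a major second above concert — transpose each note up.
Db5 becomes Eb5
F4 becomes G4
A3 becomes B3
F4 becomes G4
D#5 becomes E#5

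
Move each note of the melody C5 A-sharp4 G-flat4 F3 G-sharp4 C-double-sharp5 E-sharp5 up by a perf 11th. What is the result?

F6 D#6 Cb6 Bb4 C#6 F##6 A#6

C5 up a perfect eleventh is F6.
A perfect eleventh up from A#4 gives D#6.
Gb4 up a perfect eleventh is Cb6.
A perfect eleventh up from F3 gives Bb4.
A perfect eleventh up from G#4 gives C#6.
C##5 up a perfect eleventh is F##6.
E#5 up a perfect eleventh is A#6.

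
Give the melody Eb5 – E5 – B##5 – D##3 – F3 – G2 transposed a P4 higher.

Eb5 becomes Ab5
E5 becomes A5
B##5 becomes E##6
D##3 becomes G##3
F3 becomes Bb3
G2 becomes C3

Ab5 A5 E##6 G##3 Bb3 C3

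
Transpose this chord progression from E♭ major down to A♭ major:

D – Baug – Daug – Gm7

G Eaug Gaug Cm7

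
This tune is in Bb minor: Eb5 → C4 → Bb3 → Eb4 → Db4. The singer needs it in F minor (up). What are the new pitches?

Bb5 G4 F4 Bb4 Ab4

Bb minor to F minor up is a perfect fifth, so every note moves up by that interval.
Eb5 to Bb5
C4 to G4
Bb3 to F4
Eb4 to Bb4
Db4 to Ab4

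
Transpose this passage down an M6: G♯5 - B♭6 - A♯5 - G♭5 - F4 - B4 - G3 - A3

G#5 -> B4
Bb6 -> Db6
A#5 -> C#5
Gb5 -> Bbb4
F4 -> Ab3
B4 -> D4
G3 -> Bb2
A3 -> C3

B4 Db6 C#5 Bbb4 Ab3 D4 Bb2 C3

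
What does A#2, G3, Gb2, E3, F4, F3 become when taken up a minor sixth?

F#3 Eb4 Ebb3 C4 Db5 Db4

A#2 becomes F#3
G3 becomes Eb4
Gb2 becomes Ebb3
E3 becomes C4
F4 becomes Db5
F3 becomes Db4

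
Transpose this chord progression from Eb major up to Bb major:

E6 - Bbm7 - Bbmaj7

B6 Fm7 Fmaj7

Eb major up to Bb major is a perfect fifth; each chord root moves by that interval while the quality stays the same.
E6: root E up a perfect fifth → B, giving B6.
Bbm7: root Bb up a perfect fifth → F, giving Fm7.
Bbmaj7: root Bb up a perfect fifth → F, giving Fmaj7.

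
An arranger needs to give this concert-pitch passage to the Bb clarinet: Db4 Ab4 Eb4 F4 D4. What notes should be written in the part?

Eb4 Bb4 F4 G4 E4

The Bb clarinet sounds a major second below written, so the written part must be a major second above concert — transpose each note up.
Db4 -> Eb4
Ab4 -> Bb4
Eb4 -> F4
F4 -> G4
D4 -> E4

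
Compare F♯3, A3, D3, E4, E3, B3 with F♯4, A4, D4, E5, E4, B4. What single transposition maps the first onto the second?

From F#3 to F#4 is 8 letter names — an octave of some quality.
F#3 to F#4 is 12 semitones, which makes it a perfect octave; the second version is higher, so the direction is up.
Checking another pair — B3 → B4 — gives the same interval.

up a perfect octave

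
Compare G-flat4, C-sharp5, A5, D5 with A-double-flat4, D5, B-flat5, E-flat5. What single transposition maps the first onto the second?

up a minor second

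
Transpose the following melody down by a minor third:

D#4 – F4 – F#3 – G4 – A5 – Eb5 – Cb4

B#3 D4 D#3 E4 F#5 C5 Ab3

D#4 down a minor third is B#3.
A minor third down from F4 gives D4.
F#3 down a minor third is D#3.
A minor third down from G4 gives E4.
A5: a third down reaches F, and 3 semitones makes it F#5.
Eb5 down a minor third is C5.
Cb4 down a minor third is Ab3.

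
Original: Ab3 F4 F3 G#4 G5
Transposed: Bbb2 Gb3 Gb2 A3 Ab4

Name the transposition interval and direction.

down a major seventh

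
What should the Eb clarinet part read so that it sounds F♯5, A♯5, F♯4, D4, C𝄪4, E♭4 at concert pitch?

D#5 F##5 D#4 B3 A##3 C4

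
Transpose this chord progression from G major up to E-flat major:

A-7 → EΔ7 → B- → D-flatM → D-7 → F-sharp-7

G major up to E-flat major is a minor sixth; each chord root moves by that interval while the quality stays the same.
A-7: root A up a minor sixth → F, giving F-7.
EΔ7: root E up a minor sixth → C, giving CΔ7.
B-: root B up a minor sixth → G, giving G-.
D-flatM: root D-flat up a minor sixth → Bbb, giving BbbM.
D-7: root D up a minor sixth → Bb, giving Bb-7.
F-sharp-7: root F-sharp up a minor sixth → D, giving D-7.

F-7 CΔ7 G- BbbM Bb-7 D-7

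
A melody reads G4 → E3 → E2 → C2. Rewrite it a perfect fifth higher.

D5 B3 B2 G2

G4 to D5
E3 to B3
E2 to B2
C2 to G2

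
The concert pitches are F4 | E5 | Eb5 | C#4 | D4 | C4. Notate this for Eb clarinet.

The Eb clarinet sounds a minor third above written, so the written part must be a minor third below concert — transpose each note down.
F4 -> D4
E5 -> C#5
Eb5 -> C5
C#4 -> A#3
D4 -> B3
C4 -> A3

D4 C#5 C5 A#3 B3 A3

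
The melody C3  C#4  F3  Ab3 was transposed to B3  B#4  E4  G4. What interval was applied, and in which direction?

From C3 to B3 is 7 letter names — a seventh of some quality.
C3 to B3 is 11 semitones, which makes it a major seventh; the second version is higher, so the direction is up.
Checking another pair — Ab3 → G4 — gives the same interval.

up a major seventh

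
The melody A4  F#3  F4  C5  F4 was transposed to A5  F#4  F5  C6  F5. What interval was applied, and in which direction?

up a perfect octave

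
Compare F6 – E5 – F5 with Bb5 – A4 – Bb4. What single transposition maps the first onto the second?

down a perfect fifth

Take the first pair: F6 → Bb5. F to B spans 5 letter names, so the interval is some kind of fifth.
Bb5 to F6 is 7 semitones, which makes it a perfect fifth; the second version is lower, so the direction is down.
Checking another pair — F5 → Bb4 — gives the same interval.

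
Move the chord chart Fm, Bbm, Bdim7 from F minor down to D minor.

Dm Gm G#dim7

F minor down to D minor is a minor third; each chord root moves by that interval while the quality stays the same.
Fm: root F down a minor third → D, giving Dm.
Bbm: root Bb down a minor third → G, giving Gm.
Bdim7: root B down a minor third → G#, giving G#dim7.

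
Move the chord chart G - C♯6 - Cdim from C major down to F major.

C major down to F major is a perfect fifth; each chord root moves by that interval while the quality stays the same.
G: root G down a perfect fifth → C, giving C.
C♯6: root C♯ down a perfect fifth → F#, giving F#6.
Cdim: root C down a perfect fifth → F, giving Fdim.

C F#6 Fdim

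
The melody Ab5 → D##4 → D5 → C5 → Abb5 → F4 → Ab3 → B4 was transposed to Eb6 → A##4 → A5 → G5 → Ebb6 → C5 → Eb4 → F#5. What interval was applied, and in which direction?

Take the first pair: Ab5 → Eb6. A to E spans 5 letter names, so the interval is some kind of fifth.
Ab5 to Eb6 is 7 semitones, which makes it a perfect fifth; the second version is higher, so the direction is up.
Checking another pair — B4 → F#5 — gives the same interval.

up a perfect fifth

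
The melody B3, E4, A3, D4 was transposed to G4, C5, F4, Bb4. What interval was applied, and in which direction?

From B3 to G4 is 6 letter names — a sixth of some quality.
B3 to G4 is 8 semitones, which makes it a minor sixth; the second version is higher, so the direction is up.
Checking another pair — D4 → Bb4 — gives the same interval.

up a minor sixth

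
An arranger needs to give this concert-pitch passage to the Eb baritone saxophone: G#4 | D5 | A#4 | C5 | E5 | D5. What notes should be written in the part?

E#6 B6 F##6 A6 C#7 B6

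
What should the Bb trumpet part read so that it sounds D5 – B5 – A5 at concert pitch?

E5 C#6 B5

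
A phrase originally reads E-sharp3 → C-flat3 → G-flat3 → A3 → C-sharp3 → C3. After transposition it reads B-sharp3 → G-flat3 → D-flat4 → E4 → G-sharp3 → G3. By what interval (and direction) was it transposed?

up a perfect fifth

Take the first pair: E#3 → B#3. E to B spans 5 letter names, so the interval is some kind of fifth.
E#3 to B#3 is 7 semitones, which makes it a perfect fifth; the second version is higher, so the direction is up.
Checking another pair — C3 → G3 — gives the same interval.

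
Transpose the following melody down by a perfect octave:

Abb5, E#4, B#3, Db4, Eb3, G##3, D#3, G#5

Abb4 E#3 B#2 Db3 Eb2 G##2 D#2 G#4

Abb5: an octave down reaches A, and 12 semitones makes it Abb4.
E#4: an octave down reaches E, and 12 semitones makes it E#3.
A perfect octave down from B#3 gives B#2.
Db4: an octave down reaches D, and 12 semitones makes it Db3.
A perfect octave down from Eb3 gives Eb2.
G##3 down a perfect octave is G##2.
D#3 down a perfect octave is D#2.
G#5: an octave down reaches G, and 12 semitones makes it G#4.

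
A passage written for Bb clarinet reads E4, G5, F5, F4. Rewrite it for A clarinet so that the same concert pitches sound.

F4 Ab5 Gb5 Gb4

First find concert pitch: the Bb clarinet sounds a major second below written, so E4 G5 F5 F4 sounds D4 F5 Eb5 Eb4.
Then write for A clarinet: it sounds a minor third below written, so the part must be a minor third above concert.
D4 → F4
F5 → Ab5
Eb5 → Gb5
Eb4 → Gb4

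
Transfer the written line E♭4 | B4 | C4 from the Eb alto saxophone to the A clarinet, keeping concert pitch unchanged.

Bbb3 F4 Gb3

First find concert pitch: the Eb alto saxophone sounds a major sixth below written, so E♭4 B4 C4 sounds Gb3 D4 Eb3.
Then write for A clarinet: it sounds a minor third below written, so the part must be a minor third above concert.
Gb3 → Bbb3
D4 → F4
Eb3 → Gb3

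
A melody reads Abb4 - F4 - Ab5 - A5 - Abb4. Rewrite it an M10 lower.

Fbb3 Db3 Fb4 F4 Fbb3

A major tenth down from Abb4 gives Fbb3.
F4: a tenth down reaches D, and 16 semitones makes it Db3.
Ab5: a tenth down reaches F, and 16 semitones makes it Fb4.
A5: a tenth down reaches F, and 16 semitones makes it F4.
Abb4 down a major tenth is Fbb3.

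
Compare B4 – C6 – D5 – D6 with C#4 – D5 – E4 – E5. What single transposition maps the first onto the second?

From B4 to C#4 is 7 letter names — a seventh of some quality.
C#4 to B4 is 10 semitones, which makes it a minor seventh; the second version is lower, so the direction is down.
Checking another pair — D6 → E5 — gives the same interval.

down a minor seventh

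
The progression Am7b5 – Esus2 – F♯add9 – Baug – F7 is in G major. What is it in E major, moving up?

F#m7b5 C#sus2 D#add9 G#aug D7

G major up to E major is a major sixth; each chord root moves by that interval while the quality stays the same.
Am7b5: root A up a major sixth → F#, giving F#m7b5.
Esus2: root E up a major sixth → C#, giving C#sus2.
F♯add9: root F♯ up a major sixth → D#, giving D#add9.
Baug: root B up a major sixth → G#, giving G#aug.
F7: root F up a major sixth → D, giving D7.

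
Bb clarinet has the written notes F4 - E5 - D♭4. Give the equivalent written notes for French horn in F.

Bb4 A5 Gb4

First find concert pitch: the Bb clarinet sounds a major second below written, so F4 E5 D♭4 sounds Eb4 D5 Cb4.
Then write for French horn in F: it sounds a perfect fifth below written, so the part must be a perfect fifth above concert.
Eb4 → Bb4
D5 → A5
Cb4 → Gb4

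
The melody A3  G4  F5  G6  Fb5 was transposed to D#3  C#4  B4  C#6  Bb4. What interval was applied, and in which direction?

Take the first pair: A3 → D#3. A to D spans 5 letter names, so the interval is some kind of fifth.
D#3 to A3 is 6 semitones, which makes it a diminished fifth; the second version is lower, so the direction is down.
Checking another pair — Fb5 → Bb4 — gives the same interval.

down a diminished fifth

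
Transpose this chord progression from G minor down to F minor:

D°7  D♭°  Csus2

G minor down to F minor is a major second; each chord root moves by that interval while the quality stays the same.
D°7: root D down a major second → C, giving C°7.
D♭°: root D♭ down a major second → Cb, giving Cb°.
Csus2: root C down a major second → Bb, giving Bbsus2.

C°7 Cb° Bbsus2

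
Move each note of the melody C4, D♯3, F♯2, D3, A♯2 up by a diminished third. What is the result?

C4 gives Ebb4
D#3 gives F3
F#2 gives Ab2
D3 gives Fb3
A#2 gives C3

Ebb4 F3 Ab2 Fb3 C3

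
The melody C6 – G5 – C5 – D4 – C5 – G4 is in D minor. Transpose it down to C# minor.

B5 F#5 B4 C#4 B4 F#4

From D down to C# is a minor second; apply that to each pitch.
C6 → B5
G5 → F#5
C5 → B4
D4 → C#4
C5 → B4
G4 → F#4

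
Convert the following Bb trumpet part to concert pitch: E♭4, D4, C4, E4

Db4 C4 Bb3 D4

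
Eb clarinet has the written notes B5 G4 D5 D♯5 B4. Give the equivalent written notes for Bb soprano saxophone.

First find concert pitch: the Eb clarinet sounds a minor third above written, so B5 G4 D5 D♯5 B4 sounds D6 Bb4 F5 F#5 D5.
Then write for Bb soprano saxophone: it sounds a major second below written, so the part must be a major second above concert.
D6 → E6
Bb4 → C5
F5 → G5
F#5 → G#5
D5 → E5

E6 C5 G5 G#5 E5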